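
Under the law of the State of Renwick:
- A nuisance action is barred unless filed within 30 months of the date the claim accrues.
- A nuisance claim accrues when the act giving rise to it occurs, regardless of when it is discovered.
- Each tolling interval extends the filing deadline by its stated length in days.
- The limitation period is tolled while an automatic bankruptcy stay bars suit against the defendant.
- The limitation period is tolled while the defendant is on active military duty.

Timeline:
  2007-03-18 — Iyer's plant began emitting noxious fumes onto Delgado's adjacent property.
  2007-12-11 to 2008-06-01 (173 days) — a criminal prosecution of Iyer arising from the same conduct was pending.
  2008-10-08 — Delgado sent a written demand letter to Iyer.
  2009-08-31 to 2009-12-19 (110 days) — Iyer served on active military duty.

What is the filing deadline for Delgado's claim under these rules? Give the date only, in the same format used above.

2010-01-06

The claim accrued on 2007-03-18, the date of the act.
Adding the 30 months base period to 2007-03-18 gives a deadline of 2009-09-18, before any tolling.
The defendant's active military service from 2009-08-31 to 2009-12-19 tolled the period for 110 days, extending the deadline to 2010-01-06.
No stated provision tolls the period for a criminal prosecution, so the interval from 2007-12-11 to 2008-06-01 has no effect on the deadline.
None of the other events listed affects the running of the period under the stated rules.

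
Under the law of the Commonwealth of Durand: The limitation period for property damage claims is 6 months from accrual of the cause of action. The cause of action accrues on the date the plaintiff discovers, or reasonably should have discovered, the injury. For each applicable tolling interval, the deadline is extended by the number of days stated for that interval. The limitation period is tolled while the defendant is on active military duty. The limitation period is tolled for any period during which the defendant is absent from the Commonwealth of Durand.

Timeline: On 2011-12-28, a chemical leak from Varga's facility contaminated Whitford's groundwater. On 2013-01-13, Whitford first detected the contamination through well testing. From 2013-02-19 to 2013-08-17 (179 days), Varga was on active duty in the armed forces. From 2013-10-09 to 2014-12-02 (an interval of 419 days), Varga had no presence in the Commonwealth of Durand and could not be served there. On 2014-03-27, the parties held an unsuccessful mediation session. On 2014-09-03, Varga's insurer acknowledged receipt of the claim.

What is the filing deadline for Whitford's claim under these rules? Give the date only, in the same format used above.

Under the discovery rule, the claim accrued on 2013-01-13, when Whitford discovered the injury — not on the 2011-12-28 date of the underlying act.
6 months from 2013-01-13 is 2013-07-13.
The defendant's active military service from 2013-02-19 to 2013-08-17 tolled the period for 179 days, extending the deadline to 2014-01-08.
Because the defendant's absence from the jurisdiction ran from 2013-10-09 to 2014-12-02, the deadline is extended by 419 days to 2015-03-03.
Nothing else in the chronology tolls or restarts the period.

2015-03-03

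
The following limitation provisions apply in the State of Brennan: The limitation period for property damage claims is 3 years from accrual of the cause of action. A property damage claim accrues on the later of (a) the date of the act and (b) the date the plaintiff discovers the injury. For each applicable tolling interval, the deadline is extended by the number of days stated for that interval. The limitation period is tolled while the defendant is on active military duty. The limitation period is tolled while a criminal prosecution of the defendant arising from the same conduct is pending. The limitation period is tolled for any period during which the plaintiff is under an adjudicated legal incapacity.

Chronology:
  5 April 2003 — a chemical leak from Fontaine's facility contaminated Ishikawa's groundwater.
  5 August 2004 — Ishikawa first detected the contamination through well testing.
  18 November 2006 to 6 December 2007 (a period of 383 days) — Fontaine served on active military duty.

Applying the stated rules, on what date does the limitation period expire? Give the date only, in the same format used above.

Because discovery on 5 August 2004 post-dates the 5 April 2003 act, accrual under the later-of rule falls on 5 August 2004.
Adding the 3 years base period to 5 August 2004 gives a deadline of 5 August 2007, before any tolling.
The defendant's active military service from 18 November 2006 to 6 December 2007 tolled the period for 383 days, extending the deadline to 22 August 2008.

22 August 2008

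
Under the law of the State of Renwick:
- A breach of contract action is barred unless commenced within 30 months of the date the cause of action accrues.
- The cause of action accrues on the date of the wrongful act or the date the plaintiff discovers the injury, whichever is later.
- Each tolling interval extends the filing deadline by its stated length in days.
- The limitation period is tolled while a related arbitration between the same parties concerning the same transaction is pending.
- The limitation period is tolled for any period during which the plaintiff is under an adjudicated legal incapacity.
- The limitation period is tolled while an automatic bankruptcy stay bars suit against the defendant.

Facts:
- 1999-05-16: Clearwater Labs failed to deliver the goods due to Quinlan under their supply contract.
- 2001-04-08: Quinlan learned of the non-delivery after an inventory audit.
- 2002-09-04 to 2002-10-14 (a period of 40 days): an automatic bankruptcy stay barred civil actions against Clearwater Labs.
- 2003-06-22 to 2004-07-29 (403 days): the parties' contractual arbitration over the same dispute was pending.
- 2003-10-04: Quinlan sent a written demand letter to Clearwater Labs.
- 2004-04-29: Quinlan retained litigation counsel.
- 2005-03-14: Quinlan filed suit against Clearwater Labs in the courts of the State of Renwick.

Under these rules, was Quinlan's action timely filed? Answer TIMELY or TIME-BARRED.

TIME-BARRED

Taking the later of the act (1999-05-16) and discovery (2001-04-08), the claim accrued on 2001-04-08.
30 months from 2001-04-08 is 2003-10-08.
Because the automatic bankruptcy stay ran from 2002-09-04 to 2002-10-14, the deadline is extended by 40 days to 2003-11-17.
Because the pending related arbitration ran from 2003-06-22 to 2004-07-29, the deadline is extended by 403 days to 2004-12-24.
None of the other events listed affects the running of the period under the stated rules.
Quinlan filed on 2005-03-14, after the 2004-12-24 deadline, so the action is time-barred.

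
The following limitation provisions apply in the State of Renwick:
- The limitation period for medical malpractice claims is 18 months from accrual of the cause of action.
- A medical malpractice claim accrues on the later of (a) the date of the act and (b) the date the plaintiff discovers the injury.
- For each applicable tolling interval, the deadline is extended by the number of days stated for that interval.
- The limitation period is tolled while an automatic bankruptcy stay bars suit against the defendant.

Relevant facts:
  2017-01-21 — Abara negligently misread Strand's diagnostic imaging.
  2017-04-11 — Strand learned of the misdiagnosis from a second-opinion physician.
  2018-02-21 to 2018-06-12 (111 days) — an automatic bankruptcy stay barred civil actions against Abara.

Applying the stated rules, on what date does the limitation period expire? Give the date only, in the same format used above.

The claim accrued on 2017-04-11 — the later of the 2017-01-21 act and the 2017-04-11 discovery.
Adding the 18 months base period to 2017-04-11 gives a deadline of 2018-10-11, before any tolling.
The automatic bankruptcy stay from 2018-02-21 to 2018-06-12 tolled the period for 111 days, extending the deadline to 2019-01-30.

2019-01-30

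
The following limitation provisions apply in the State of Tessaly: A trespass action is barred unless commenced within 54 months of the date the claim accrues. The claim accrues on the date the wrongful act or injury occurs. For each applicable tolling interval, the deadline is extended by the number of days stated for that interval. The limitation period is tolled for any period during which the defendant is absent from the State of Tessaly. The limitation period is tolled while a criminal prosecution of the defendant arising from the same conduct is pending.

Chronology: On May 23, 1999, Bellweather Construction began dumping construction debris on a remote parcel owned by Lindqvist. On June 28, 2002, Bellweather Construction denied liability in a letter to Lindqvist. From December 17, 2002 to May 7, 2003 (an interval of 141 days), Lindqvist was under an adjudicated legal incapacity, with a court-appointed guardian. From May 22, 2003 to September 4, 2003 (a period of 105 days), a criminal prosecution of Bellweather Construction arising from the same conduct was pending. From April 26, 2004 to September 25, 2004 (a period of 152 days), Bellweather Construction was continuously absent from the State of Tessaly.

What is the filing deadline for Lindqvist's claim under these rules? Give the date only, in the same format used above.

The limitation period began to run on May 23, 1999.
The untolled deadline — 54 months after May 23, 1999 — is November 23, 2003.
The period was tolled for 105 days by the pending criminal prosecution (May 22, 2003 to September 4, 2003), pushing the deadline to March 7, 2004.
The defendant's absence from the jurisdiction starting April 26, 2004 came too late — the period had run on March 7, 2004 — and so does not extend the deadline.
No stated provision tolls the period for the plaintiff's incapacity, so the interval from December 17, 2002 to May 7, 2003 has no effect on the deadline.
Nothing else in the chronology tolls or restarts the period.

March 7, 2004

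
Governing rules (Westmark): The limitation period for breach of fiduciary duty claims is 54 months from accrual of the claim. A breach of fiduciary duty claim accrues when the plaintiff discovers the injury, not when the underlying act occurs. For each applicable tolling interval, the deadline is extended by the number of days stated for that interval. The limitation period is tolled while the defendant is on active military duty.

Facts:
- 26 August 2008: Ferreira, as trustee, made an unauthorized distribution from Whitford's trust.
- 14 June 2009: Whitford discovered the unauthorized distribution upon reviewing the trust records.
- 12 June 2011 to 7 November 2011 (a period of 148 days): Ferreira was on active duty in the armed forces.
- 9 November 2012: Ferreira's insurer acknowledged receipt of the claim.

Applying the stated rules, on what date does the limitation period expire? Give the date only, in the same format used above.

11 May 2014

Accrual is tied to discovery, so the period began on 14 June 2009 rather than on 26 August 2008 when the act occurred.
Adding the 54 months base period to 14 June 2009 gives a deadline of 14 December 2013, before any tolling.
Because the defendant's active military service ran from 12 June 2011 to 7 November 2011, the deadline is extended by 148 days to 11 May 2014.
Nothing else in the chronology tolls or restarts the period.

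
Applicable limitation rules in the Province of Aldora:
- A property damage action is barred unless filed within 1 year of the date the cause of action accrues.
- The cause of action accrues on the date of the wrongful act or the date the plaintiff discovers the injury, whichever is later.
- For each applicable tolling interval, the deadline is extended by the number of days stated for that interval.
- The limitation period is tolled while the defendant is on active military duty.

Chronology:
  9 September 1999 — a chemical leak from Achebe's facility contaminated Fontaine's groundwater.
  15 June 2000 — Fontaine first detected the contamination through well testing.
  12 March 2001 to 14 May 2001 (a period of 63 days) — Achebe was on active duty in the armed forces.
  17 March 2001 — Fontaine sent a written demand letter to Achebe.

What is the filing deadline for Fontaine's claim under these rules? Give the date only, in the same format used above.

17 August 2001

The claim accrued on 15 June 2000 — the later of the 9 September 1999 act and the 15 June 2000 discovery.
The untolled deadline — 1 year after 15 June 2000 — is 15 June 2001.
The defendant's active military service from 12 March 2001 to 14 May 2001 tolled the period for 63 days, extending the deadline to 17 August 2001.
The other events in the timeline have no effect on the limitation period under the stated rules.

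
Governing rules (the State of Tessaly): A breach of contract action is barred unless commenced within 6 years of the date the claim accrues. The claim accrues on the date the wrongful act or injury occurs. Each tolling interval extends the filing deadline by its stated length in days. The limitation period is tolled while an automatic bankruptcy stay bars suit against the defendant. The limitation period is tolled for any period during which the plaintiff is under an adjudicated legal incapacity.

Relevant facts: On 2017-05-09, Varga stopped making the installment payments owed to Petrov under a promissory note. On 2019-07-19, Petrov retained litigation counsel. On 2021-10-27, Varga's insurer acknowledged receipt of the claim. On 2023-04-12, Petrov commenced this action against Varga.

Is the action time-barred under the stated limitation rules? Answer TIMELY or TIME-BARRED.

The claim accrued on 2017-05-09, when the wrongful act occurred.
6 years from 2017-05-09 is 2023-05-09.
None of the other events listed affects the running of the period under the stated rules.
The 2023-04-12 filing precedes the 2023-05-09 deadline; the claim is timely.

TIMELY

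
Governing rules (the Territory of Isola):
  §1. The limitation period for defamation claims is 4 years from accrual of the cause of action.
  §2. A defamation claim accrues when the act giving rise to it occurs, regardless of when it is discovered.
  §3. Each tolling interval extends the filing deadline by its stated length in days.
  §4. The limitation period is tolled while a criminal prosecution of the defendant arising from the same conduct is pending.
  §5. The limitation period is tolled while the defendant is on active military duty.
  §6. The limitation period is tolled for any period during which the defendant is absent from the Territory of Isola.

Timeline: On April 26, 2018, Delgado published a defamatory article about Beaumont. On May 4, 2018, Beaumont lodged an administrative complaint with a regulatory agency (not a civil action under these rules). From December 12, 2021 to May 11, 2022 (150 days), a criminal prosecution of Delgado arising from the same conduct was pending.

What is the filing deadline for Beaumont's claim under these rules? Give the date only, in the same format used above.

The limitation period began to run on April 26, 2018.
The untolled deadline — 4 years after April 26, 2018 — is April 26, 2022.
The period was tolled for 150 days by the pending criminal prosecution (December 12, 2021 to May 11, 2022), pushing the deadline to September 23, 2022.
The other events in the timeline have no effect on the limitation period under the stated rules.

September 23, 2022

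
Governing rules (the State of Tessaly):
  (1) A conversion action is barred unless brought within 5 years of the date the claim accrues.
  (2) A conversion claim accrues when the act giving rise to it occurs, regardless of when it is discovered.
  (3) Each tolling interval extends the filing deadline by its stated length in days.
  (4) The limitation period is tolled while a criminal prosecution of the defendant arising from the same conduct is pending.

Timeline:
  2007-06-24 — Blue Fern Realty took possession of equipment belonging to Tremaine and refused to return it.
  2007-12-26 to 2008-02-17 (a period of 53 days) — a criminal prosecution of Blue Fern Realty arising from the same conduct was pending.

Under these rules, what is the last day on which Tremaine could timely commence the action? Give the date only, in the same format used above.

2012-08-16

The claim accrued on 2007-06-24, when the wrongful act occurred.
The untolled deadline — 5 years after 2007-06-24 — is 2012-06-24.
The pending criminal prosecution from 2007-12-26 to 2008-02-17 tolled the period for 53 days, extending the deadline to 2012-08-16.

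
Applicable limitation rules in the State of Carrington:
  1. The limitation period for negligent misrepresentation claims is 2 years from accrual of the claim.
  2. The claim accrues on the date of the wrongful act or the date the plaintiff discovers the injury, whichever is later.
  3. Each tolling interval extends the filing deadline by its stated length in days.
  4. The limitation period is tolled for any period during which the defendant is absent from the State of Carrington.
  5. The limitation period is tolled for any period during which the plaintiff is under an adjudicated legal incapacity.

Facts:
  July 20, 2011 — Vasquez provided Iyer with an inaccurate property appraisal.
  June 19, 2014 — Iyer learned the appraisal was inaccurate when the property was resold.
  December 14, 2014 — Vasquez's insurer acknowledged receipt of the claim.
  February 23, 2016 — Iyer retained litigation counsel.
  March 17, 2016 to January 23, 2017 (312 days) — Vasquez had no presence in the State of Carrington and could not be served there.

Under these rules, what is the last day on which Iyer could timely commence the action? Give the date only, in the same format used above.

April 27, 2017

Because discovery on June 19, 2014 post-dates the July 20, 2011 act, accrual under the later-of rule falls on June 19, 2014.
The untolled deadline — 2 years after June 19, 2014 — is June 19, 2016.
Because the defendant's absence from the jurisdiction ran from March 17, 2016 to January 23, 2017, the deadline is extended by 312 days to April 27, 2017.
Nothing else in the chronology tolls or restarts the period.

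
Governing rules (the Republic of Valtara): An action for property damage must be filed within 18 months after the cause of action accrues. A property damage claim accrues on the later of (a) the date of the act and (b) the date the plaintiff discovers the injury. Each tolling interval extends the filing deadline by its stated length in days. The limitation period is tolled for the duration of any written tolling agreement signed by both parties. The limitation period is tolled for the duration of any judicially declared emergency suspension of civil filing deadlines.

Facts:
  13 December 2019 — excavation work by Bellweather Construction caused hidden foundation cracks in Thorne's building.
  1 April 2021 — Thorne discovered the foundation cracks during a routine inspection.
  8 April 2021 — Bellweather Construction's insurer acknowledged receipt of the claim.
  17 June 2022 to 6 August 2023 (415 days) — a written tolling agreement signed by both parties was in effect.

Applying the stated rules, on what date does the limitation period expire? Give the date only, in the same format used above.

The claim accrued on 1 April 2021 — the later of the 13 December 2019 act and the 1 April 2021 discovery.
The untolled deadline — 18 months after 1 April 2021 — is 1 October 2022.
Because the written tolling agreement ran from 17 June 2022 to 6 August 2023, the deadline is extended by 415 days to 20 November 2023.
The other events in the timeline have no effect on the limitation period under the stated rules.

20 November 2023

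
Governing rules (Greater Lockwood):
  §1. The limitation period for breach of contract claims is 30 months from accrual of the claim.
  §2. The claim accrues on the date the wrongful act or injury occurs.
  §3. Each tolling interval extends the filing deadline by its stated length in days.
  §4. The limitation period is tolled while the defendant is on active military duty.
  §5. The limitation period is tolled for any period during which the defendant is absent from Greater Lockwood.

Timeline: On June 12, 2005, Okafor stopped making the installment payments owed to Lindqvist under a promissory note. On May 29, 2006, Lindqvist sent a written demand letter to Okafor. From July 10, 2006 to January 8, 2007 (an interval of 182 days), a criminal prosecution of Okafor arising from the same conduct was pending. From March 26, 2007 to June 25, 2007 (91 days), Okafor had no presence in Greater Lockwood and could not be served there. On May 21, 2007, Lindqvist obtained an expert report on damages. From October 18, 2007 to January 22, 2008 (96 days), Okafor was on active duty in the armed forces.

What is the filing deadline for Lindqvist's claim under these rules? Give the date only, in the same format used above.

The limitation period began to run on June 12, 2005.
The untolled deadline — 30 months after June 12, 2005 — is December 12, 2007.
The period was tolled for 91 days by the defendant's absence from the jurisdiction (March 26, 2007 to June 25, 2007), pushing the deadline to March 12, 2008.
The period was tolled for 96 days by the defendant's active military service (October 18, 2007 to January 22, 2008), pushing the deadline to June 16, 2008.
The pending criminal prosecution from July 10, 2006 to January 8, 2007 does not toll the period, because no stated rule makes a criminal prosecution a tolling event.
Nothing else in the chronology tolls or restarts the period.

June 16, 2008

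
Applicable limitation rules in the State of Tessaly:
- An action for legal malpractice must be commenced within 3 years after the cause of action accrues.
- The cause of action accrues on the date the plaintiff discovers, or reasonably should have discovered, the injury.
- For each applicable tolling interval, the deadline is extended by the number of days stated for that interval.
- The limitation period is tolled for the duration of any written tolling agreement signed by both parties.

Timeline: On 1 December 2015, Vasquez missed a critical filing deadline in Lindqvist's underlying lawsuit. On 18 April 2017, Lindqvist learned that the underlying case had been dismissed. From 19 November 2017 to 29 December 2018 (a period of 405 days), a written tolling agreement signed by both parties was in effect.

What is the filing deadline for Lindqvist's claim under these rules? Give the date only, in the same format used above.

28 May 2021

Under the discovery rule, the claim accrued on 18 April 2017, when Lindqvist discovered the injury — not on the 1 December 2015 date of the underlying act.
The untolled deadline — 3 years after 18 April 2017 — is 18 April 2020.
Because the written tolling agreement ran from 19 November 2017 to 29 December 2018, the deadline is extended by 405 days to 28 May 2021.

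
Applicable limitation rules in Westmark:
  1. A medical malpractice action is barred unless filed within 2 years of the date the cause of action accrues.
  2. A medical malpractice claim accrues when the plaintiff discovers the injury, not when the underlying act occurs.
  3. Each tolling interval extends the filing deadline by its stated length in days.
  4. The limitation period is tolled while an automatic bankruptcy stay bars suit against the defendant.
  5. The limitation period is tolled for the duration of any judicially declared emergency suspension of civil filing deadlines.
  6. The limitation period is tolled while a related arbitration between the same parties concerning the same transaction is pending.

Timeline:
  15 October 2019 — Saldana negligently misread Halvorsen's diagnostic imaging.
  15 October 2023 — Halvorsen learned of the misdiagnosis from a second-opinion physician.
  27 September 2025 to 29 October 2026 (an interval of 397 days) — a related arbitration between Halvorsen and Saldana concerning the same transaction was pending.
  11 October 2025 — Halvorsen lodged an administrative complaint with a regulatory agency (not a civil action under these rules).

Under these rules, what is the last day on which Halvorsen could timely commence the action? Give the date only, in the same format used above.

16 November 2026

Under the discovery rule, the claim accrued on 15 October 2023, when Halvorsen discovered the injury — not on the 15 October 2019 date of the underlying act.
2 years from 15 October 2023 is 15 October 2025.
The pending related arbitration from 27 September 2025 to 29 October 2026 tolled the period for 397 days, extending the deadline to 16 November 2026.
Nothing else in the chronology tolls or restarts the period.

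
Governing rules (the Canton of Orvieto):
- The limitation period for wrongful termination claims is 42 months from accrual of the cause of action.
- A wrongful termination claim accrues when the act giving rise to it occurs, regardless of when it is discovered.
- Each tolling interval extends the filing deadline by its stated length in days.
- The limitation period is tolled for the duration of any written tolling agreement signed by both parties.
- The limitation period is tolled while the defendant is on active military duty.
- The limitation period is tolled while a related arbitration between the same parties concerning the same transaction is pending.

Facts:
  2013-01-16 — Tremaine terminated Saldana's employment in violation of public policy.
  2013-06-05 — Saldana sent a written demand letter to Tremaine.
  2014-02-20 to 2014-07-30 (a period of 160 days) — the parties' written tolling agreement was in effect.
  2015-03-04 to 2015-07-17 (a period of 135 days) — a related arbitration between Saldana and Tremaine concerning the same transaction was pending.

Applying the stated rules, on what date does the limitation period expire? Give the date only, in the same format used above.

2017-05-07

The limitation period began to run on 2013-01-16.
42 months from 2013-01-16 is 2016-07-16.
The period was tolled for 160 days by the written tolling agreement (2014-02-20 to 2014-07-30), pushing the deadline to 2016-12-23.
Because the pending related arbitration ran from 2015-03-04 to 2015-07-17, the deadline is extended by 135 days to 2017-05-07.
Nothing else in the chronology tolls or restarts the period.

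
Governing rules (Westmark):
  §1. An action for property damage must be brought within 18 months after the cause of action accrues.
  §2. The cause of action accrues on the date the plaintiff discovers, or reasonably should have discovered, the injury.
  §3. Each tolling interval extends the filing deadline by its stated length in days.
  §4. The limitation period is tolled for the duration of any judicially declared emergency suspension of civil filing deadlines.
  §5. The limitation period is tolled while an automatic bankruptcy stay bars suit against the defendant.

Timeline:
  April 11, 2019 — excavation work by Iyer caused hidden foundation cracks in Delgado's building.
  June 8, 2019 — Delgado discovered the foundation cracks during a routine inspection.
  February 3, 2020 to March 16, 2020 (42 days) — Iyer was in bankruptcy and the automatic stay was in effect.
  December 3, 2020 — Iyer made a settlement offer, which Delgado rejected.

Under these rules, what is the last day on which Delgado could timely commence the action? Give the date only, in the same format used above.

Accrual is tied to discovery, so the period began on June 8, 2019 rather than on April 11, 2019 when the act occurred.
The untolled deadline — 18 months after June 8, 2019 — is December 8, 2020.
Because the automatic bankruptcy stay ran from February 3, 2020 to March 16, 2020, the deadline is extended by 42 days to January 19, 2021.
None of the other events listed affects the running of the period under the stated rules.

January 19, 2021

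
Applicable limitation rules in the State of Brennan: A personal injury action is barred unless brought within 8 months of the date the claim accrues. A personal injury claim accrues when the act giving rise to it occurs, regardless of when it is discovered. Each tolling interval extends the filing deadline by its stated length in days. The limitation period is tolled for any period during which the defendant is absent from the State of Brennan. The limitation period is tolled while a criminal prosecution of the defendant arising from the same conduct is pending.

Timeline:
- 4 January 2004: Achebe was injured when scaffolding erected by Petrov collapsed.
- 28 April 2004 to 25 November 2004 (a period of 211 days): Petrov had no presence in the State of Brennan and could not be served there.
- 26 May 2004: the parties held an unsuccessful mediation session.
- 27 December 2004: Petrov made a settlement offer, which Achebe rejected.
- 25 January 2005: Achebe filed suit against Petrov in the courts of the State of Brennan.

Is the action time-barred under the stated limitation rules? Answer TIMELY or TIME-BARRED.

The claim accrued on 4 January 2004, the date of the act.
The untolled deadline — 8 months after 4 January 2004 — is 4 September 2004.
The period was tolled for 211 days by the defendant's absence from the jurisdiction (28 April 2004 to 25 November 2004), pushing the deadline to 3 April 2005.
The other events in the timeline have no effect on the limitation period under the stated rules.
The 25 January 2005 filing precedes the 3 April 2005 deadline; the claim is timely.

TIMELY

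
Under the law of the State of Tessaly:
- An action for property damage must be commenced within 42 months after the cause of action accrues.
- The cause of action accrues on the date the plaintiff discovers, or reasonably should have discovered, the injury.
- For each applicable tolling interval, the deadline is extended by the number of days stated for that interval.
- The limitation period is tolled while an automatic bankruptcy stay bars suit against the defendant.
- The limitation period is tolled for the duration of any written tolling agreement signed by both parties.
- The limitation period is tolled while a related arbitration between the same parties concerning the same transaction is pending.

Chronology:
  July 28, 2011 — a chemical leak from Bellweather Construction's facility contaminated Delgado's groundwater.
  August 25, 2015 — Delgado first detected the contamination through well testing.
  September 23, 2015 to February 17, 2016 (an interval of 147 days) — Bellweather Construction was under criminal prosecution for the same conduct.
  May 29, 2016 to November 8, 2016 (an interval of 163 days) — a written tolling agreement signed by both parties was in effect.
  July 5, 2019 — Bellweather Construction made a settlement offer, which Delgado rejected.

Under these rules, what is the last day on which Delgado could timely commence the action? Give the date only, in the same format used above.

August 7, 2019

Accrual is tied to discovery, so the period began on August 25, 2015 rather than on July 28, 2011 when the act occurred.
The untolled deadline — 42 months after August 25, 2015 — is February 25, 2019.
Because the written tolling agreement ran from May 29, 2016 to November 8, 2016, the deadline is extended by 163 days to August 7, 2019.
The pending criminal prosecution from September 23, 2015 to February 17, 2016 does not toll the period, because no stated rule makes a criminal prosecution a tolling event.
None of the other events listed affects the running of the period under the stated rules.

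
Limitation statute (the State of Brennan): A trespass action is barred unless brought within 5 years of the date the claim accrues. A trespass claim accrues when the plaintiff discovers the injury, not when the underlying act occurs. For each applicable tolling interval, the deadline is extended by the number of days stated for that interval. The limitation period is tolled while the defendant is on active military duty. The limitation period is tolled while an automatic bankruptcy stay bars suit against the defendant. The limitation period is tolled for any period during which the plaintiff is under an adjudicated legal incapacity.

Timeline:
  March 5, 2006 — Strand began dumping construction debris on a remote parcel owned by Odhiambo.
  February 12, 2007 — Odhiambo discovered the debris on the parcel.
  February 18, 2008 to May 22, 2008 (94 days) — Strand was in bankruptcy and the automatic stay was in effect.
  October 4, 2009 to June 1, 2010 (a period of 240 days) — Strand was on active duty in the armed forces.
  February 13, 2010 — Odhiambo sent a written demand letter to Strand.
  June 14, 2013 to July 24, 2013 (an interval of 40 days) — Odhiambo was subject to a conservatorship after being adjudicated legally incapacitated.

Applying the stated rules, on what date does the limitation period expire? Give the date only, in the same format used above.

The claim did not accrue until Odhiambo discovered the injury on February 12, 2007; the March 5, 2006 act date does not start the clock under the stated rule.
5 years from February 12, 2007 is February 12, 2012.
The automatic bankruptcy stay from February 18, 2008 to May 22, 2008 tolled the period for 94 days, extending the deadline to May 16, 2012.
The defendant's active military service from October 4, 2009 to June 1, 2010 tolled the period for 240 days, extending the deadline to January 11, 2013.
The plaintiff's legal incapacity starting June 14, 2013 came too late — the period had run on January 11, 2013 — and so does not extend the deadline.
Nothing else in the chronology tolls or restarts the period.

January 11, 2013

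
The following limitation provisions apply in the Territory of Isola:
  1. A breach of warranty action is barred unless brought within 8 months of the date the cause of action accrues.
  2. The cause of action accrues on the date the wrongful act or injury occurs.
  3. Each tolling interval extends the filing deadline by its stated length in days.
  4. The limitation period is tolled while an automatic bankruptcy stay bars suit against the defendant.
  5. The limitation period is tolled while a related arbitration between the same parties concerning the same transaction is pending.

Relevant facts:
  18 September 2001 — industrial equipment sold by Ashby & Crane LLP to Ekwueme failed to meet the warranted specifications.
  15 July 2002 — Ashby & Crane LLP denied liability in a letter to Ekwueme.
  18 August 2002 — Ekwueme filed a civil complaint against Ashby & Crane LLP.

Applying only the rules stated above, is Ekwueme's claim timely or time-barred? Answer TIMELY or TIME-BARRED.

The claim accrued on 18 September 2001, when the wrongful act occurred.
Adding the 8 months base period to 18 September 2001 gives a deadline of 18 May 2002, before any tolling.
Nothing else in the chronology tolls or restarts the period.
Filing on 18 August 2002 missed the 18 May 2002 deadline — the action is time-barred.

TIME-BARRED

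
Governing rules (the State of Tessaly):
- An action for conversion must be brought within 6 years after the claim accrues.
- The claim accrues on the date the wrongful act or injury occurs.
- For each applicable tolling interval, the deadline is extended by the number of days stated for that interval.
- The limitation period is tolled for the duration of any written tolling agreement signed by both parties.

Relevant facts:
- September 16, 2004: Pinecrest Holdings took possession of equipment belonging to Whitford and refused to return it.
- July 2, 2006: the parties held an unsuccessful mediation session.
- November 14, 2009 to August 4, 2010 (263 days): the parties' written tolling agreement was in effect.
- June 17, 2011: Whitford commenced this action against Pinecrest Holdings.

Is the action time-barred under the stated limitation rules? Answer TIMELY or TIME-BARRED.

TIME-BARRED

The limitation period began to run on September 16, 2004.
The untolled deadline — 6 years after September 16, 2004 — is September 16, 2010.
The period was tolled for 263 days by the written tolling agreement (November 14, 2009 to August 4, 2010), pushing the deadline to June 6, 2011.
Nothing else in the chronology tolls or restarts the period.
Filing on June 17, 2011 missed the June 6, 2011 deadline — the action is time-barred.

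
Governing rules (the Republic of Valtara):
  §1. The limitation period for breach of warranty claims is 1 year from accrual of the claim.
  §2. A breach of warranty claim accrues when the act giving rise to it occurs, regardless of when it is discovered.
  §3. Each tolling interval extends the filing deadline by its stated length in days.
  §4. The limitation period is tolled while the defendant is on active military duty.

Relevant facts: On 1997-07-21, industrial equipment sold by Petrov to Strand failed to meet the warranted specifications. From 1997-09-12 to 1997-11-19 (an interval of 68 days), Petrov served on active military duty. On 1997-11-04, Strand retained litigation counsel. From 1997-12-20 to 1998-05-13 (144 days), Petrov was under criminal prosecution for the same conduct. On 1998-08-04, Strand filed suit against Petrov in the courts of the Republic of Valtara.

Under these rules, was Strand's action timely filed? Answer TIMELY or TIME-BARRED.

TIMELY

The claim accrued on 1997-07-21, the date of the act.
Adding the 1 year base period to 1997-07-21 gives a deadline of 1998-07-21, before any tolling.
The period was tolled for 68 days by the defendant's active military service (1997-09-12 to 1997-11-19), pushing the deadline to 1998-09-27.
No stated provision tolls the period for a criminal prosecution, so the interval from 1997-12-20 to 1998-05-13 has no effect on the deadline.
The other events in the timeline have no effect on the limitation period under the stated rules.
Strand filed on 1998-08-04, before the 1998-09-27 deadline, so the action is timely.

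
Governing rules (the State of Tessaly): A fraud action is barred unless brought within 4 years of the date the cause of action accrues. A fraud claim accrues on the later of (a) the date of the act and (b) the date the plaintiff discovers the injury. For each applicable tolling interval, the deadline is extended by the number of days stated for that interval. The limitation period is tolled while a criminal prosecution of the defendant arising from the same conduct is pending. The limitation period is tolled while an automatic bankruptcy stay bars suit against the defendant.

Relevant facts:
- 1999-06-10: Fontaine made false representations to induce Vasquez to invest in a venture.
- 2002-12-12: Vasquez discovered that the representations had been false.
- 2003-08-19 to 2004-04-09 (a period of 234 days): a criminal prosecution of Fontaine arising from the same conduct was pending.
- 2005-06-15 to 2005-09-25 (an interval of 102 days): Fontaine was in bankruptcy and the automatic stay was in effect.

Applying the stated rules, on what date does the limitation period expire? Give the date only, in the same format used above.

2007-11-13

The claim accrued on 2002-12-12 — the later of the 1999-06-10 act and the 2002-12-12 discovery.
Adding the 4 years base period to 2002-12-12 gives a deadline of 2006-12-12, before any tolling.
The period was tolled for 234 days by the pending criminal prosecution (2003-08-19 to 2004-04-09), pushing the deadline to 2007-08-03.
The automatic bankruptcy stay from 2005-06-15 to 2005-09-25 tolled the period for 102 days, extending the deadline to 2007-11-13.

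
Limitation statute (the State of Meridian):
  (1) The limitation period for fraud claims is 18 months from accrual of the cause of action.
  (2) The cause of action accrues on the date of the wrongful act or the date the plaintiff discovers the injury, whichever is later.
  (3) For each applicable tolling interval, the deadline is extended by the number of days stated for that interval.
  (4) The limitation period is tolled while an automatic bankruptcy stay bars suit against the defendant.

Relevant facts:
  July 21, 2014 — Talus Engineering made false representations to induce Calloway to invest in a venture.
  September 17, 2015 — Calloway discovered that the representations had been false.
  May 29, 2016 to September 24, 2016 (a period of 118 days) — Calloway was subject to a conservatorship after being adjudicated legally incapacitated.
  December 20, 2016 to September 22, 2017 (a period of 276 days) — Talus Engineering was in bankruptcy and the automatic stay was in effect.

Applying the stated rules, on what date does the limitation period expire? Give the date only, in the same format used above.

December 18, 2017

The claim accrued on September 17, 2015 — the later of the July 21, 2014 act and the September 17, 2015 discovery.
Adding the 18 months base period to September 17, 2015 gives a deadline of March 17, 2017, before any tolling.
The automatic bankruptcy stay from December 20, 2016 to September 22, 2017 tolled the period for 276 days, extending the deadline to December 18, 2017.
No stated provision tolls the period for the plaintiff's incapacity, so the interval from May 29, 2016 to September 24, 2016 has no effect on the deadline.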